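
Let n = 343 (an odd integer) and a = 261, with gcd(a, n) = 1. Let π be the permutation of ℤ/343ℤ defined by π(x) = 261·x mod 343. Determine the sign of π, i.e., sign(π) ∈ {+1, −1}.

Trace 191: π^k(191) = [191, 116, 92, 2, 179, 71, 9] for k=0..6.
The orbit structure of x ↦ 261x mod 343: 7 orbits of sizes [147, 147, 21, 21, 3, 3, 1].
sign(π) = (−1)^{n − #cycles} = (−1)^{343−7} = (−1)^336 = +1.
The Jacobi symbol (261|343) = +1 (Zolotarev) agrees.

+1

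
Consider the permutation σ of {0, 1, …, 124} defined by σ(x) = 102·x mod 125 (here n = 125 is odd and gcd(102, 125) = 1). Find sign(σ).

Trace 24: π^k(24) = [24, 73, 71, 117, 59, 18, 86] for k=0..6.
Decompose π into cycles: lengths [100, 20, 4, 1] (4 cycles, including the fixed point 0).
4 cycles on 125: each ℓ→(−1)^(ℓ−1), product (−1)^121 = -1.
Via Zolotarev, sign(π_{102}) = (102|125) = -1.

-1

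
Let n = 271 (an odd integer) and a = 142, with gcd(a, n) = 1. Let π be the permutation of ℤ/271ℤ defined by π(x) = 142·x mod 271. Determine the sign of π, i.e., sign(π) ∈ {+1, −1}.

Start at x=124: 124 → 264 → 90 → 43 → 144 → 123 → 122 → … (one orbit).
Cycle lengths of π_142 on ℤ/271ℤ: [270, 1]; 2 cycles in total.
With 2 cycles on 271 points, sign = (−1)^{271−2} = -1.
Check: (142/271) = -1 by Zolotarev.

-1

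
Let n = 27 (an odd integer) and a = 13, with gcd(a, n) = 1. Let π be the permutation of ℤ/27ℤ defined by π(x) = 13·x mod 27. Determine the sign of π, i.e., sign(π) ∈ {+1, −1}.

+1

Start at x=1: 1 → 13 → 7 → 10 → 22 → 16 → 19 → … (one orbit).
π_13 has 7 disjoint cycles with lengths [9, 9, 3, 3, 1, 1, 1] on {0,…,26}.
n − c = 27 − 7 = 20; sign = (−1)^20 = +1.
(13|27)_J = +1 (Zolotarev's lemma cross-check).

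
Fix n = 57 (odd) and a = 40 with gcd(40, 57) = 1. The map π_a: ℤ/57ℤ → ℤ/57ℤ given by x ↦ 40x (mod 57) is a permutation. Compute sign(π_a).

Orbit of 34 under x↦40x: [34, 49, 22, 25, 31, 43, 10]… (length divides ord_57(40)).
Decompose π into cycles: lengths [18, 18, 18, 1, 1, 1] (6 cycles, including the fixed point 0).
6 cycles on 57: each ℓ→(−1)^(ℓ−1), product (−1)^51 = -1.
(40|57)_J = -1 (Zolotarev's lemma cross-check).

-1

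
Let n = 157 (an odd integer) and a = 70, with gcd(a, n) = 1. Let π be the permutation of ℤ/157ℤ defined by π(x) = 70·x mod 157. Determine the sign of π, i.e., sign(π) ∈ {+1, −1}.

-1

Start at x=110: 110 → 7 → 19 → 74 → 156 → 87 → 124 → … (one orbit).
Cycle lengths of π_70 on ℤ/157ℤ: [156, 1]; 2 cycles in total.
With 2 cycles on 157 points, sign = (−1)^{157−2} = -1.
Via Zolotarev, sign(π_{70}) = (70|157) = -1.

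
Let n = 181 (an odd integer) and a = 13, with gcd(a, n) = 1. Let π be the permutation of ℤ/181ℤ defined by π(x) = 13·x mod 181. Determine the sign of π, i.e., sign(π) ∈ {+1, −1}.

+1

Orbit of 87 under x↦13x: [87, 45, 42, 3, 39, 145, 75]… (length divides ord_181(13)).
Decompose π into cycles: lengths [45, 45, 45, 45, 1] (5 cycles, including the fixed point 0).
181 − 5 = 176 transpositions; sign(π) = (−1)^176 = +1.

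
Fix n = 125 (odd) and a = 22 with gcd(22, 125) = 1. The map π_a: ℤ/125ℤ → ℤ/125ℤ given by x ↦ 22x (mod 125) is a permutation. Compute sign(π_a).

Trace 113: π^k(113) = [113, 111, 67, 99, 53, 41, 27] for k=0..6.
The orbit structure of x ↦ 22x mod 125: 4 orbits of sizes [100, 20, 4, 1].
With 4 cycles on 125 points, sign = (−1)^{125−4} = -1.
Via Zolotarev, sign(π_{22}) = (22|125) = -1.

-1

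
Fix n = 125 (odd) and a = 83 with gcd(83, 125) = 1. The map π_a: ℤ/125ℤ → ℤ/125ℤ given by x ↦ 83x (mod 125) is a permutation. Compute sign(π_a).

-1

Orbit of 41 under x↦83x: [41, 28, 74, 17, 36, 113, 4]… (length divides ord_125(83)).
Cycle type of π: 100 + 20 + 4 + 1; total 4 cycles.
sign(π) = (−1)^{n − #cycles} = (−1)^{125−4} = (−1)^121 = -1.
Check: (83/125) = -1 by Zolotarev.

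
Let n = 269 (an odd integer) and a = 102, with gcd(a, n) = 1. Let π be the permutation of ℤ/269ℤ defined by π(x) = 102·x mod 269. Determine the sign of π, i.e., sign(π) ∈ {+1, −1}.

-1

Orbit of 4 under x↦102x: [4, 139, 190, 12, 148, 32, 36]… (length divides ord_269(102)).
Cycle type of π: 268 + 1; total 2 cycles.
269 − 2 = 267 transpositions; sign(π) = (−1)^267 = -1.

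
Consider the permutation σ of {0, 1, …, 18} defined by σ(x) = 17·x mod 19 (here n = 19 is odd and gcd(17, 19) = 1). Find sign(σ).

+1

Start at x=16: 16 → 6 → 7 → 5 → 9 → 1 → 17 → … (one orbit).
Cycle lengths of π_17 on ℤ/19ℤ: [9, 9, 1]; 3 cycles in total.
Σ(ℓ_i−1) = 19−3 = 16; sign = (−1)^16 = +1.
Zolotarev: (17|19) = +1, matching the cycle-count sign.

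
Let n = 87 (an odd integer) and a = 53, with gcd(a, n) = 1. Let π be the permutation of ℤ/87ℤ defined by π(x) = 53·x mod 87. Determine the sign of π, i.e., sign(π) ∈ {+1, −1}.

Orbit of 49 under x↦53x: [49, 74, 7, 23, 1, 53, 25]… (length divides ord_87(53)).
π_53 has 10 disjoint cycles with lengths [14, 14, 14, 14, 7, 7, 7, 7, 2, 1] on {0,…,86}.
n − c = 87 − 10 = 77; sign = (−1)^77 = -1.
(53|87)_J = -1 (Zolotarev's lemma cross-check).

-1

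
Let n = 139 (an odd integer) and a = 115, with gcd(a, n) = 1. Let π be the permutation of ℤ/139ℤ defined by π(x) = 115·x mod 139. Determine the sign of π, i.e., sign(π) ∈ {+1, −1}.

-1

Trace 5: π^k(5) = [5, 19, 100, 102, 54, 94, 107] for k=0..6.
Cycle type of π: 138 + 1; total 2 cycles.
139 − 2 = 137 transpositions; sign(π) = (−1)^137 = -1.
(115|139)_J = -1 (Zolotarev's lemma cross-check).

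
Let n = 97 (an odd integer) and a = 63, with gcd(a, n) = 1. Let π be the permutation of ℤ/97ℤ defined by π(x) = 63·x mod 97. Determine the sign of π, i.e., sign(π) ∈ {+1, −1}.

-1

Orbit of 69 under x↦63x: [69, 79, 30, 47, 51, 12, 77]… (length divides ord_97(63)).
π_63 has 4 disjoint cycles with lengths [32, 32, 32, 1] on {0,…,96}.
sign(π) = (−1)^{n − #cycles} = (−1)^{97−4} = (−1)^93 = -1.
Check: (63/97) = -1 by Zolotarev.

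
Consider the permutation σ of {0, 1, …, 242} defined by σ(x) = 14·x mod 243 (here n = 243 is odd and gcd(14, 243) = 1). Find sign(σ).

-1

Orbit of 19 under x↦14x: [19, 23, 79, 134, 175, 20, 37]… (length divides ord_243(14)).
Cycle type of π: 162 + 54 + 18 + 6 + 2 + 1; total 6 cycles.
n − c = 243 − 6 = 237; sign = (−1)^237 = -1.
Via Zolotarev, sign(π_{14}) = (14|243) = -1.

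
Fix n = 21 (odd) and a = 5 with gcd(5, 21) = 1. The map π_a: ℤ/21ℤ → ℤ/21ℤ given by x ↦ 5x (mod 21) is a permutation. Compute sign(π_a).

Trace 17: π^k(17) = [17, 1, 5, 4, 20, 16] for k=0..5.
Cycle lengths of π_5 on ℤ/21ℤ: [6, 6, 6, 2, 1]; 5 cycles in total.
n − c = 21 − 5 = 16; sign = (−1)^16 = +1.
Zolotarev: (5|21) = +1, matching the cycle-count sign.

+1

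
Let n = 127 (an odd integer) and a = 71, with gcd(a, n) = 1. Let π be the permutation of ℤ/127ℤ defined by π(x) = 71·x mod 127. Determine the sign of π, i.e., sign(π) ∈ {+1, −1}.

+1

Trace 104: π^k(104) = [104, 18, 8, 60, 69, 73, 103] for k=0..6.
The orbit structure of x ↦ 71x mod 127: 3 orbits of sizes [63, 63, 1].
Σ(ℓ_i−1) = 127−3 = 124; sign = (−1)^124 = +1.
Via Zolotarev, sign(π_{71}) = (71|127) = +1.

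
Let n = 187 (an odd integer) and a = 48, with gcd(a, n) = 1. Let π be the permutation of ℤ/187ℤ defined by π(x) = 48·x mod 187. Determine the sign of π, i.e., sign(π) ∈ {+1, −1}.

-1

Start at x=26: 26 → 126 → 64 → 80 → 100 → 125 → 16 → … (one orbit).
Cycle type of π: 80×2 + 16 + 5×2 + 1; total 6 cycles.
n − c = 187 − 6 = 181; sign = (−1)^181 = -1.
(48|187)_J = -1 (Zolotarev's lemma cross-check).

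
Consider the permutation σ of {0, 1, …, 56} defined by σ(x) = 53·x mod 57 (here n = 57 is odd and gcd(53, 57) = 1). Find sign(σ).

+1

Trace 55: π^k(55) = [55, 8, 25, 14, 1, 53, 16] for k=0..6.
5 cycles of lengths [18, 18, 18, 2, 1].
With 5 cycles on 57 points, sign = (−1)^{57−5} = +1.
Via Zolotarev, sign(π_{53}) = (53|57) = +1.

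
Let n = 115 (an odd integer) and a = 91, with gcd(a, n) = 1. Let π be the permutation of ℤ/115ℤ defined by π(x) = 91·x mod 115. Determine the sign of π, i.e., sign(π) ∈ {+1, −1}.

-1

Trace 1: π^k(1) = [1, 91] for k=0..1.
Cycle lengths of π_91 on ℤ/115ℤ: [2, 2, 2, 2, 2, 2, 2, 2, 2, 2, 2, 2, 2, 2, 2, 2, 2, 2, 2, 2, 2, 2, 2, 2, 2, 2, 2, 2, 2, 2, 2, 2, 2, 2, 2, 2, 2, 2, 2, 2, 2, 2, 2, 2, 2, 2, 2, 2, 2, 2, 2, 2, 2, 2, 2, 1, 1, 1, 1, 1]; 60 cycles in total.
n − c = 115 − 60 = 55; sign = (−1)^55 = -1.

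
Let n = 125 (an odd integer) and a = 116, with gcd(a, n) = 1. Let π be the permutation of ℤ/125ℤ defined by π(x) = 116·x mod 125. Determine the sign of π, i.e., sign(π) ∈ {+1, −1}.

Start at x=66: 66 → 31 → 96 → 11 → 26 → 16 → 106 → … (one orbit).
13 cycles of lengths [25, 25, 25, 25, 5, 5, 5, 5, 1, 1, 1, 1, 1].
n − c = 125 − 13 = 112; sign = (−1)^112 = +1.
(116|125)_J = +1 (Zolotarev's lemma cross-check).

+1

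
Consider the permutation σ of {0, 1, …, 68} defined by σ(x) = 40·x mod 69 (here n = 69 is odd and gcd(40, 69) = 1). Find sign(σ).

-1

Start at x=40: 40 → 13 → 37 → 31 → 67 → 58 → 43 → … (one orbit).
6 cycles of lengths [22, 22, 22, 1, 1, 1].
6 cycles on 69: each ℓ→(−1)^(ℓ−1), product (−1)^63 = -1.
Check: (40/69) = -1 by Zolotarev.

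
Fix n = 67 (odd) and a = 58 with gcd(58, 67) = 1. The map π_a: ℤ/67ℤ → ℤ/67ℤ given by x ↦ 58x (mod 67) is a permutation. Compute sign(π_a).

-1

Trace 5: π^k(5) = [5, 22, 3, 40, 42, 24, 52] for k=0..6.
Cycle lengths of π_58 on ℤ/67ℤ: [22, 22, 22, 1]; 4 cycles in total.
With 4 cycles on 67 points, sign = (−1)^{67−4} = -1.
Via Zolotarev, sign(π_{58}) = (58|67) = -1.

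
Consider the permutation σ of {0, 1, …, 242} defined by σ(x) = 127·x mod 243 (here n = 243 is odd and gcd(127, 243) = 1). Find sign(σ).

Trace 73: π^k(73) = [73, 37, 82, 208, 172, 217, 100] for k=0..6.
The orbit structure of x ↦ 127x mod 243: 27 orbits of sizes [27, 27, 27, 27, 27, 27, 9, 9, 9, 9, 9, 9, 3, 3, 3, 3, 3, 3, 1, 1, 1, 1, 1, 1, 1, 1, 1].
n − c = 243 − 27 = 216; sign = (−1)^216 = +1.
Via Zolotarev, sign(π_{127}) = (127|243) = +1.

+1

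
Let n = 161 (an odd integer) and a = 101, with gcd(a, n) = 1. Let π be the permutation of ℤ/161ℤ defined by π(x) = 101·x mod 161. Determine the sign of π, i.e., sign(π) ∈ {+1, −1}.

-1

Start at x=32: 32 → 12 → 85 → 52 → 100 → 118 → 4 → … (one orbit).
Cycle lengths of π_101 on ℤ/161ℤ: [66, 66, 11, 11, 6, 1]; 6 cycles in total.
With 6 cycles on 161 points, sign = (−1)^{161−6} = -1.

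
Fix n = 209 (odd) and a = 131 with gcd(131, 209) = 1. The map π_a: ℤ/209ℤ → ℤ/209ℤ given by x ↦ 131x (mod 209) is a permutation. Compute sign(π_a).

-1

Orbit of 177 under x↦131x: [177, 197, 100, 142, 1, 131, 23]… (length divides ord_209(131)).
The orbit structure of x ↦ 131x mod 209: 18 orbits of sizes [18, 18, 18, 18, 18, 18, 18, 18, 18, 18, 9, 9, 2, 2, 2, 2, 2, 1].
n − c = 209 − 18 = 191; sign = (−1)^191 = -1.
Via Zolotarev, sign(π_{131}) = (131|209) = -1.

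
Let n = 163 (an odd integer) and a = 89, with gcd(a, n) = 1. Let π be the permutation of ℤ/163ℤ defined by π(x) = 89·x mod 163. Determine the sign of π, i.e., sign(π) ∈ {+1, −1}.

Start at x=46: 46 → 19 → 61 → 50 → 49 → 123 → 26 → … (one orbit).
π_89 has 2 disjoint cycles with lengths [162, 1] on {0,…,162}.
sign(π) = (−1)^{n − #cycles} = (−1)^{163−2} = (−1)^161 = -1.

-1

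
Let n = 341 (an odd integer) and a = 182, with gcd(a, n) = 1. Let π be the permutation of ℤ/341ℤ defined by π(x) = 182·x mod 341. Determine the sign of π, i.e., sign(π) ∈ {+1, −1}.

+1

Orbit of 178 under x↦182x: [178, 1, 182, 47, 29, 163, 340]… (length divides ord_341(182)).
π_182 has 35 disjoint cycles with lengths [10, 10, 10, 10, 10, 10, 10, 10, 10, 10, 10, 10, 10, 10, 10, 10, 10, 10, 10, 10, 10, 10, 10, 10, 10, 10, 10, 10, 10, 10, 10, 10, 10, 10, 1] on {0,…,340}.
35 cycles on 341: each ℓ→(−1)^(ℓ−1), product (−1)^306 = +1.
The Jacobi symbol (182|341) = +1 (Zolotarev) agrees.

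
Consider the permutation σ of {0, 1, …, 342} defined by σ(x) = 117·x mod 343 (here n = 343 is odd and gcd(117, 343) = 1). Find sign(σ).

-1

Start at x=18: 18 → 48 → 128 → 227 → 148 → 166 → 214 → … (one orbit).
π_117 has 16 disjoint cycles with lengths [42, 42, 42, 42, 42, 42, 42, 6, 6, 6, 6, 6, 6, 6, 6, 1] on {0,…,342}.
sign(π) = (−1)^{n − #cycles} = (−1)^{343−16} = (−1)^327 = -1.
The Jacobi symbol (117|343) = -1 (Zolotarev) agrees.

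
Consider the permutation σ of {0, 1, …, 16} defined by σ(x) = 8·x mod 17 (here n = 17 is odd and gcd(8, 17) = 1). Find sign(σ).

Trace 16: π^k(16) = [16, 9, 4, 15, 1, 8, 13] for k=0..6.
Cycle lengths of π_8 on ℤ/17ℤ: [8, 8, 1]; 3 cycles in total.
3 cycles on 17: each ℓ→(−1)^(ℓ−1), product (−1)^14 = +1.
Zolotarev: (8|17) = +1, matching the cycle-count sign.

+1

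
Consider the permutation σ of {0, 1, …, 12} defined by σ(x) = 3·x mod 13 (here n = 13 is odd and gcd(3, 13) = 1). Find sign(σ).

+1

Start at x=3: 3 → 9 → 1 → 3 (one orbit).
π_3 has 5 disjoint cycles with lengths [3, 3, 3, 3, 1] on {0,…,12}.
Σ(ℓ_i−1) = 13−5 = 8; sign = (−1)^8 = +1.
Via Zolotarev, sign(π_{3}) = (3|13) = +1.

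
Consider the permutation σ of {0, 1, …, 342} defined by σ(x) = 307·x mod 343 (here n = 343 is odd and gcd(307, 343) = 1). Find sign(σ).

-1

Start at x=335: 335 → 288 → 265 → 64 → 97 → 281 → 174 → … (one orbit).
π_307 has 10 disjoint cycles with lengths [98, 98, 98, 14, 14, 14, 2, 2, 2, 1] on {0,…,342}.
Σ(ℓ_i−1) = 343−10 = 333; sign = (−1)^333 = -1.
Via Zolotarev, sign(π_{307}) = (307|343) = -1.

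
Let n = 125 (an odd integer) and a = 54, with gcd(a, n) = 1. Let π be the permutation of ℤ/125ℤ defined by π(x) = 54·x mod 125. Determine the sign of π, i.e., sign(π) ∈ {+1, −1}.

Start at x=89: 89 → 56 → 24 → 46 → 109 → 11 → 94 → … (one orbit).
Cycle lengths of π_54 on ℤ/125ℤ: [50, 50, 10, 10, 2, 2, 1]; 7 cycles in total.
With 7 cycles on 125 points, sign = (−1)^{125−7} = +1.
Check: (54/125) = +1 by Zolotarev.

+1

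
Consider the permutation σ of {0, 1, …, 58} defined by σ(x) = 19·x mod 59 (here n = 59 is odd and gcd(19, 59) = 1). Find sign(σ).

+1

Orbit of 45 under x↦19x: [45, 29, 20, 26, 22, 5, 36]… (length divides ord_59(19)).
The orbit structure of x ↦ 19x mod 59: 3 orbits of sizes [29, 29, 1].
sign(π) = (−1)^{n − #cycles} = (−1)^{59−3} = (−1)^56 = +1.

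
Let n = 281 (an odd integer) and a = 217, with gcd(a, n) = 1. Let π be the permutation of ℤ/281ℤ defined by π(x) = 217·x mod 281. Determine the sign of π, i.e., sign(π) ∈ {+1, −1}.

Orbit of 43 under x↦217x: [43, 58, 222, 123, 277, 256, 195]… (length divides ord_281(217)).
5 cycles of lengths [70, 70, 70, 70, 1].
281 − 5 = 276 transpositions; sign(π) = (−1)^276 = +1.
(217|281)_J = +1 (Zolotarev's lemma cross-check).

+1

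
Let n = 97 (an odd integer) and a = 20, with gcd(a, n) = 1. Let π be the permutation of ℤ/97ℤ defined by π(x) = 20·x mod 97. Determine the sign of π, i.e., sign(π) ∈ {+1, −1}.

Trace 79: π^k(79) = [79, 28, 75, 45, 27, 55, 33] for k=0..6.
The orbit structure of x ↦ 20x mod 97: 4 orbits of sizes [32, 32, 32, 1].
4 cycles on 97: each ℓ→(−1)^(ℓ−1), product (−1)^93 = -1.

-1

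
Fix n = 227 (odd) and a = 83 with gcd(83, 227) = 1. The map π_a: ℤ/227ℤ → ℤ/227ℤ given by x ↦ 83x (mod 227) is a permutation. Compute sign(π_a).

Start at x=148: 148 → 26 → 115 → 11 → 5 → 188 → 168 → … (one orbit).
Cycle lengths of π_83 on ℤ/227ℤ: [226, 1]; 2 cycles in total.
With 2 cycles on 227 points, sign = (−1)^{227−2} = -1.
The Jacobi symbol (83|227) = -1 (Zolotarev) agrees.

-1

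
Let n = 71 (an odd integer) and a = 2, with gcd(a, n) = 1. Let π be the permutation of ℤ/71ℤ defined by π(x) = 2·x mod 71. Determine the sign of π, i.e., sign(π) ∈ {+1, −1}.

Start at x=15: 15 → 30 → 60 → 49 → 27 → 54 → 37 → … (one orbit).
The orbit structure of x ↦ 2x mod 71: 3 orbits of sizes [35, 35, 1].
71 − 3 = 68 transpositions; sign(π) = (−1)^68 = +1.

+1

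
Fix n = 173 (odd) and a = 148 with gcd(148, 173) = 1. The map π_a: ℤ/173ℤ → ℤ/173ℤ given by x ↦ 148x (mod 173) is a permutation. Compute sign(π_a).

+1

Trace 124: π^k(124) = [124, 14, 169, 100, 95, 47, 36] for k=0..6.
π_148 has 5 disjoint cycles with lengths [43, 43, 43, 43, 1] on {0,…,172}.
5 cycles on 173: each ℓ→(−1)^(ℓ−1), product (−1)^168 = +1.
Zolotarev: (148|173) = +1, matching the cycle-count sign.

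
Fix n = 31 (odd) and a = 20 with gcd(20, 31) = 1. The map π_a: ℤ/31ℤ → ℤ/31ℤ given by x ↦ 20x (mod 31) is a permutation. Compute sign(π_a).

+1

Start at x=10: 10 → 14 → 1 → 20 → 28 → 2 → 9 → … (one orbit).
3 cycles of lengths [15, 15, 1].
3 cycles on 31: each ℓ→(−1)^(ℓ−1), product (−1)^28 = +1.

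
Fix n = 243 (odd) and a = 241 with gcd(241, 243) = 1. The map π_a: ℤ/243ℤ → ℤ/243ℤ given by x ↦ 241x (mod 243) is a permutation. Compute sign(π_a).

Trace 187: π^k(187) = [187, 112, 19, 205, 76, 91, 61] for k=0..6.
Decompose π into cycles: lengths [81, 81, 27, 27, 9, 9, 3, 3, 1, 1, 1] (11 cycles, including the fixed point 0).
With 11 cycles on 243 points, sign = (−1)^{243−11} = +1.

+1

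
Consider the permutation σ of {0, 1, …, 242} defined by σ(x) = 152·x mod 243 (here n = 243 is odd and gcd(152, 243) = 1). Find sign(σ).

Orbit of 145 under x↦152x: [145, 170, 82, 71, 100, 134, 199]… (length divides ord_243(152)).
Cycle lengths of π_152 on ℤ/243ℤ: [54, 54, 54, 18, 18, 18, 6, 6, 6, 2, 2, 2, 2, 1]; 14 cycles in total.
Σ(ℓ_i−1) = 243−14 = 229; sign = (−1)^229 = -1.
(152|243)_J = -1 (Zolotarev's lemma cross-check).

-1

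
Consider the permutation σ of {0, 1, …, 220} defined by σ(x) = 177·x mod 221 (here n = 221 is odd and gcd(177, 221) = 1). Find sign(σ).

+1

Trace 112: π^k(112) = [112, 155, 31, 183, 125, 25, 5] for k=0..6.
Cycle lengths of π_177 on ℤ/221ℤ: [16, 16, 16, 16, 16, 16, 16, 16, 16, 16, 16, 16, 16, 4, 4, 4, 1]; 17 cycles in total.
Σ(ℓ_i−1) = 221−17 = 204; sign = (−1)^204 = +1.
Via Zolotarev, sign(π_{177}) = (177|221) = +1.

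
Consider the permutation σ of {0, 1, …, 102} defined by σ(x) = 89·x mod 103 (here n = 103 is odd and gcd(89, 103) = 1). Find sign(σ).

Start at x=69: 69 → 64 → 31 → 81 → 102 → 14 → 10 → … (one orbit).
Cycle lengths of π_89 on ℤ/103ℤ: [34, 34, 34, 1]; 4 cycles in total.
4 cycles on 103: each ℓ→(−1)^(ℓ−1), product (−1)^99 = -1.
Check: (89/103) = -1 by Zolotarev.

-1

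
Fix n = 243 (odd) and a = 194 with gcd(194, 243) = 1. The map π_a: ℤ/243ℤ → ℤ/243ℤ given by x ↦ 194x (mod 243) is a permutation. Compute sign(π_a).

Trace 95: π^k(95) = [95, 205, 161, 130, 191, 118, 50] for k=0..6.
Cycle lengths of π_194 on ℤ/243ℤ: [162, 54, 18, 6, 2, 1]; 6 cycles in total.
n − c = 243 − 6 = 237; sign = (−1)^237 = -1.

-1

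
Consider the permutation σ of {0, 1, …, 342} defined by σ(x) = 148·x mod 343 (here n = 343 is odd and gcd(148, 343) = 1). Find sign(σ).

+1

Orbit of 295 under x↦148x: [295, 99, 246, 50, 197, 1, 148]… (length divides ord_343(148)).
Cycle lengths of π_148 on ℤ/343ℤ: [7, 7, 7, 7, 7, 7, 7, 7, 7, 7, 7, 7, 7, 7, 7, 7, 7, 7, 7, 7, 7, 7, 7, 7, 7, 7, 7, 7, 7, 7, 7, 7, 7, 7, 7, 7, 7, 7, 7, 7, 7, 7, 1, 1, 1, 1, 1, 1, 1, 1, 1, 1, 1, 1, 1, 1, 1, 1, 1, 1, 1, 1, 1, 1, 1, 1, 1, 1, 1, 1, 1, 1, 1, 1, 1, 1, 1, 1, 1, 1, 1, 1, 1, 1, 1, 1, 1, 1, 1, 1, 1]; 91 cycles in total.
n − c = 343 − 91 = 252; sign = (−1)^252 = +1.
(148|343)_J = +1 (Zolotarev's lemma cross-check).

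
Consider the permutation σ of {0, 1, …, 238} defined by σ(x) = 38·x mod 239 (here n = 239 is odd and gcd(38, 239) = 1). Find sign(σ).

-1

Orbit of 38 under x↦38x: [38, 10, 141, 100, 215, 44, 238]… (length divides ord_239(38)).
Cycle type of π: 14×17 + 1; total 18 cycles.
n − c = 239 − 18 = 221; sign = (−1)^221 = -1.
Check: (38/239) = -1 by Zolotarev.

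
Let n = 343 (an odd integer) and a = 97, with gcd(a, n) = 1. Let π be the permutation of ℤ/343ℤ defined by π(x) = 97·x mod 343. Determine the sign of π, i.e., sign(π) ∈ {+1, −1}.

-1

Trace 197: π^k(197) = [197, 244, 1, 97, 148, 293, 295] for k=0..6.
Decompose π into cycles: lengths [14, 14, 14, 14, 14, 14, 14, 14, 14, 14, 14, 14, 14, 14, 14, 14, 14, 14, 14, 14, 14, 2, 2, 2, 2, 2, 2, 2, 2, 2, 2, 2, 2, 2, 2, 2, 2, 2, 2, 2, 2, 2, 2, 2, 2, 1] (46 cycles, including the fixed point 0).
46 cycles on 343: each ℓ→(−1)^(ℓ−1), product (−1)^297 = -1.
(97|343)_J = -1 (Zolotarev's lemma cross-check).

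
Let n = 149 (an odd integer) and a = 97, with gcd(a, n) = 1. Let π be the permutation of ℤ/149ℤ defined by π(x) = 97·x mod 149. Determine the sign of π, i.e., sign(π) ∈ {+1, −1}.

-1

Orbit of 140 under x↦97x: [140, 21, 100, 15, 114, 32, 124]… (length divides ord_149(97)).
Cycle lengths of π_97 on ℤ/149ℤ: [148, 1]; 2 cycles in total.
Σ(ℓ_i−1) = 149−2 = 147; sign = (−1)^147 = -1.
Zolotarev: (97|149) = -1, matching the cycle-count sign.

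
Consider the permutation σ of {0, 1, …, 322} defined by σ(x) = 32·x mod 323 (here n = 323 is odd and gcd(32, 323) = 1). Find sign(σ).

Start at x=257: 257 → 149 → 246 → 120 → 287 → 140 → 281 → … (one orbit).
Cycle lengths of π_32 on ℤ/323ℤ: [72, 72, 72, 72, 18, 8, 8, 1]; 8 cycles in total.
323 − 8 = 315 transpositions; sign(π) = (−1)^315 = -1.

-1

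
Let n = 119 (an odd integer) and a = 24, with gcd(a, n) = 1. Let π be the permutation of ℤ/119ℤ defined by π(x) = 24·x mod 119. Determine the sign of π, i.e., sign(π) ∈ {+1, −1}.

Orbit of 73 under x↦24x: [73, 86, 41, 32, 54, 106, 45]… (length divides ord_119(24)).
Cycle type of π: 48×2 + 16 + 6 + 1; total 5 cycles.
119 − 5 = 114 transpositions; sign(π) = (−1)^114 = +1.

+1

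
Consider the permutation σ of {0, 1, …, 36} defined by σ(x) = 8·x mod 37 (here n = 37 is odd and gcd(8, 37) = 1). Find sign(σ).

-1

Trace 26: π^k(26) = [26, 23, 36, 29, 10, 6, 11] for k=0..6.
Cycle lengths of π_8 on ℤ/37ℤ: [12, 12, 12, 1]; 4 cycles in total.
n − c = 37 − 4 = 33; sign = (−1)^33 = -1.
The Jacobi symbol (8|37) = -1 (Zolotarev) agrees.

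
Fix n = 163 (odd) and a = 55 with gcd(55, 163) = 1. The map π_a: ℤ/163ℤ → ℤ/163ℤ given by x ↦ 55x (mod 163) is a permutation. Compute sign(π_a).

Trace 96: π^k(96) = [96, 64, 97, 119, 25, 71, 156] for k=0..6.
π_55 has 3 disjoint cycles with lengths [81, 81, 1] on {0,…,162}.
With 3 cycles on 163 points, sign = (−1)^{163−3} = +1.

+1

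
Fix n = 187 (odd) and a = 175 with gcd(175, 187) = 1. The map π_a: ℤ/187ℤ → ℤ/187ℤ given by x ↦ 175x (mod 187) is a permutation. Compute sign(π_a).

+1

Orbit of 131 under x↦175x: [131, 111, 164, 89, 54, 100, 109]… (length divides ord_187(175)).
Cycle type of π: 16×11 + 2×5 + 1; total 17 cycles.
187 − 17 = 170 transpositions; sign(π) = (−1)^170 = +1.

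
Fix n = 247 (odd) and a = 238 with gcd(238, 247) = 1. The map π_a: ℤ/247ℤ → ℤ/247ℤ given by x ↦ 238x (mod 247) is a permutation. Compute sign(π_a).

-1

Orbit of 55 under x↦238x: [55, 246, 9, 166, 235, 108, 16]… (length divides ord_247(238)).
π_238 has 16 disjoint cycles with lengths [18, 18, 18, 18, 18, 18, 18, 18, 18, 18, 18, 18, 18, 6, 6, 1] on {0,…,246}.
16 cycles on 247: each ℓ→(−1)^(ℓ−1), product (−1)^231 = -1.
The Jacobi symbol (238|247) = -1 (Zolotarev) agrees.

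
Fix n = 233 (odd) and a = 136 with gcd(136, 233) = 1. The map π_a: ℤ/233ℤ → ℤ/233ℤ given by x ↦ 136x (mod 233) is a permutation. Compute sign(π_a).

-1

Orbit of 89 under x↦136x: [89, 221, 232, 97, 144, 12, 1]… (length divides ord_233(136)).
The orbit structure of x ↦ 136x mod 233: 30 orbits of sizes [8, 8, 8, 8, 8, 8, 8, 8, 8, 8, 8, 8, 8, 8, 8, 8, 8, 8, 8, 8, 8, 8, 8, 8, 8, 8, 8, 8, 8, 1].
With 30 cycles on 233 points, sign = (−1)^{233−30} = -1.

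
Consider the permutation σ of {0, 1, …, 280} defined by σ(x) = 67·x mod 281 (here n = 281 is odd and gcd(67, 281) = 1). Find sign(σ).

-1

Orbit of 232 under x↦67x: [232, 89, 62, 220, 128, 146, 228]… (length divides ord_281(67)).
Cycle type of π: 40×7 + 1; total 8 cycles.
Σ(ℓ_i−1) = 281−8 = 273; sign = (−1)^273 = -1.
The Jacobi symbol (67|281) = -1 (Zolotarev) agrees.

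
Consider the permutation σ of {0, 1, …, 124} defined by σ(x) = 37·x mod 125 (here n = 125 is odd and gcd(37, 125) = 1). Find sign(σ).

-1

Start at x=8: 8 → 46 → 77 → 99 → 38 → 31 → 22 → … (one orbit).
Cycle type of π: 100 + 20 + 4 + 1; total 4 cycles.
4 cycles on 125: each ℓ→(−1)^(ℓ−1), product (−1)^121 = -1.
Via Zolotarev, sign(π_{37}) = (37|125) = -1.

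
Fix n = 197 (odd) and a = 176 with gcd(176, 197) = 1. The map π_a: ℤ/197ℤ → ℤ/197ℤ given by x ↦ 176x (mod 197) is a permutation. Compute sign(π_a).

-1

Start at x=28: 28 → 3 → 134 → 141 → 191 → 126 → 112 → … (one orbit).
The orbit structure of x ↦ 176x mod 197: 2 orbits of sizes [196, 1].
Σ(ℓ_i−1) = 197−2 = 195; sign = (−1)^195 = -1.
(176|197)_J = -1 (Zolotarev's lemma cross-check).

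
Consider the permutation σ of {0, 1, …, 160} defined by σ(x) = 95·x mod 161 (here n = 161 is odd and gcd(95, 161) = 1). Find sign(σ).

Orbit of 64 under x↦95x: [64, 123, 93, 141, 32, 142, 127]… (length divides ord_161(95)).
Cycle lengths of π_95 on ℤ/161ℤ: [33, 33, 33, 33, 11, 11, 3, 3, 1]; 9 cycles in total.
With 9 cycles on 161 points, sign = (−1)^{161−9} = +1.
Zolotarev: (95|161) = +1, matching the cycle-count sign.

+1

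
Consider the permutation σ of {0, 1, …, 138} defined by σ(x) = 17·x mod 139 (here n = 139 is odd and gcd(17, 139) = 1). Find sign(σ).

Orbit of 79 under x↦17x: [79, 92, 35, 39, 107, 12, 65]… (length divides ord_139(17)).
Cycle lengths of π_17 on ℤ/139ℤ: [138, 1]; 2 cycles in total.
n − c = 139 − 2 = 137; sign = (−1)^137 = -1.

-1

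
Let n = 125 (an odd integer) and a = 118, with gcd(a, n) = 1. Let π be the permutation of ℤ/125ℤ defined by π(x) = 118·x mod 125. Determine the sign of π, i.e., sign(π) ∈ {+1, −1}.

Start at x=74: 74 → 107 → 1 → 118 → 49 → 32 → 26 → … (one orbit).
Cycle type of π: 20×5 + 4×6 + 1; total 12 cycles.
n − c = 125 − 12 = 113; sign = (−1)^113 = -1.

-1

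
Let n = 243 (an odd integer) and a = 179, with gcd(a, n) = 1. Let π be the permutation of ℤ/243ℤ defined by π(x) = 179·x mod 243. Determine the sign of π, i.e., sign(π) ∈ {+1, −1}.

Trace 226: π^k(226) = [226, 116, 109, 71, 73, 188, 118] for k=0..6.
The orbit structure of x ↦ 179x mod 243: 14 orbits of sizes [54, 54, 54, 18, 18, 18, 6, 6, 6, 2, 2, 2, 2, 1].
243 − 14 = 229 transpositions; sign(π) = (−1)^229 = -1.
Check: (179/243) = -1 by Zolotarev.

-1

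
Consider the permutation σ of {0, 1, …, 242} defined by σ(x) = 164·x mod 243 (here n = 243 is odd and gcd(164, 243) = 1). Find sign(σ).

-1

Orbit of 125 under x↦164x: [125, 88, 95, 28, 218, 31, 224]… (length divides ord_243(164)).
Decompose π into cycles: lengths [162, 54, 18, 6, 2, 1] (6 cycles, including the fixed point 0).
sign(π) = (−1)^{n − #cycles} = (−1)^{243−6} = (−1)^237 = -1.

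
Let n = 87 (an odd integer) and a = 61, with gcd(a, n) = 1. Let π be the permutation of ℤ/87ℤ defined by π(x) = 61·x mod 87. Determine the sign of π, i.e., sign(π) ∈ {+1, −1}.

-1

Trace 52: π^k(52) = [52, 40, 4, 70, 7, 79, 34] for k=0..6.
Cycle type of π: 28×3 + 1×3; total 6 cycles.
n − c = 87 − 6 = 81; sign = (−1)^81 = -1.
(61|87)_J = -1 (Zolotarev's lemma cross-check).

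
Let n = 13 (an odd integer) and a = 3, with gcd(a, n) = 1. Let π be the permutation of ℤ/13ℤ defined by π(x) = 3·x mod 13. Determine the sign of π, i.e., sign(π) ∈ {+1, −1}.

+1

Start at x=9: 9 → 1 → 3 → 9 (one orbit).
The orbit structure of x ↦ 3x mod 13: 5 orbits of sizes [3, 3, 3, 3, 1].
With 5 cycles on 13 points, sign = (−1)^{13−5} = +1.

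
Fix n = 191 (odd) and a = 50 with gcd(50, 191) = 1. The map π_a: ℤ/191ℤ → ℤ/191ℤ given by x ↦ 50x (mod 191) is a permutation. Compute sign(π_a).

+1

Trace 129: π^k(129) = [129, 147, 92, 16, 36, 81, 39] for k=0..6.
Cycle type of π: 95×2 + 1; total 3 cycles.
3 cycles on 191: each ℓ→(−1)^(ℓ−1), product (−1)^188 = +1.
Via Zolotarev, sign(π_{50}) = (50|191) = +1.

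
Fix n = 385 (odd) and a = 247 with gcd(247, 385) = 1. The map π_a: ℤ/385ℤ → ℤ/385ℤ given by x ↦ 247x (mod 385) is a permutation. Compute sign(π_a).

-1

Orbit of 372 under x↦247x: [372, 254, 368, 36, 37, 284, 78]… (length divides ord_385(247)).
Cycle lengths of π_247 on ℤ/385ℤ: [60, 60, 60, 60, 20, 20, 15, 15, 15, 15, 12, 12, 5, 5, 4, 3, 3, 1]; 18 cycles in total.
Σ(ℓ_i−1) = 385−18 = 367; sign = (−1)^367 = -1.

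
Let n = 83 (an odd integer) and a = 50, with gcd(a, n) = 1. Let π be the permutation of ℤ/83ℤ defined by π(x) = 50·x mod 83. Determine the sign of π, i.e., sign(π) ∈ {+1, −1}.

-1

Trace 73: π^k(73) = [73, 81, 66, 63, 79, 49, 43] for k=0..6.
Cycle lengths of π_50 on ℤ/83ℤ: [82, 1]; 2 cycles in total.
Σ(ℓ_i−1) = 83−2 = 81; sign = (−1)^81 = -1.
Check: (50/83) = -1 by Zolotarev.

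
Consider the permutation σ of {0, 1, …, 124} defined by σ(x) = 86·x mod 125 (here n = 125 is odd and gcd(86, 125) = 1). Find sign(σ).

Orbit of 111 under x↦86x: [111, 46, 81, 91, 76, 36, 96]… (length divides ord_125(86)).
13 cycles of lengths [25, 25, 25, 25, 5, 5, 5, 5, 1, 1, 1, 1, 1].
n − c = 125 − 13 = 112; sign = (−1)^112 = +1.
The Jacobi symbol (86|125) = +1 (Zolotarev) agrees.

+1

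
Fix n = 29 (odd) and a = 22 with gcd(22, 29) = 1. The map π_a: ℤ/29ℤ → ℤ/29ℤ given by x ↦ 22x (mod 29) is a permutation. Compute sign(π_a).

+1

Orbit of 5 under x↦22x: [5, 23, 13, 25, 28, 7, 9]… (length divides ord_29(22)).
Cycle lengths of π_22 on ℤ/29ℤ: [14, 14, 1]; 3 cycles in total.
n − c = 29 − 3 = 26; sign = (−1)^26 = +1.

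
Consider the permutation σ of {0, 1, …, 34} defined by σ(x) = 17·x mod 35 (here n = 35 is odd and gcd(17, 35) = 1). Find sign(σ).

+1

Orbit of 13 under x↦17x: [13, 11, 12, 29, 3, 16, 27]… (length divides ord_35(17)).
π_17 has 5 disjoint cycles with lengths [12, 12, 6, 4, 1] on {0,…,34}.
sign(π) = (−1)^{n − #cycles} = (−1)^{35−5} = (−1)^30 = +1.
Via Zolotarev, sign(π_{17}) = (17|35) = +1.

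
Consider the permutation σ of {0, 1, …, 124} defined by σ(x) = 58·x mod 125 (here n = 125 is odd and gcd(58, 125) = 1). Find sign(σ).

-1

Orbit of 106 under x↦58x: [106, 23, 84, 122, 76, 33, 39]… (length divides ord_125(58)).
The orbit structure of x ↦ 58x mod 125: 4 orbits of sizes [100, 20, 4, 1].
Σ(ℓ_i−1) = 125−4 = 121; sign = (−1)^121 = -1.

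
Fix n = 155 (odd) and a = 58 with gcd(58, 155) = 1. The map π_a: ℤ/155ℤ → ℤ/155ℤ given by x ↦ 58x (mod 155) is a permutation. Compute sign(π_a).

+1

Start at x=77: 77 → 126 → 23 → 94 → 27 → 16 → 153 → … (one orbit).
11 cycles of lengths [20, 20, 20, 20, 20, 20, 10, 10, 10, 4, 1].
Σ(ℓ_i−1) = 155−11 = 144; sign = (−1)^144 = +1.
(58|155)_J = +1 (Zolotarev's lemma cross-check).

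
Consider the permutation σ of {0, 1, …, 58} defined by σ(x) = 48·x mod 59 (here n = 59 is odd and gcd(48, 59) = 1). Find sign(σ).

+1

Trace 20: π^k(20) = [20, 16, 1, 48, 3, 26, 9] for k=0..6.
Decompose π into cycles: lengths [29, 29, 1] (3 cycles, including the fixed point 0).
n − c = 59 − 3 = 56; sign = (−1)^56 = +1.
Check: (48/59) = +1 by Zolotarev.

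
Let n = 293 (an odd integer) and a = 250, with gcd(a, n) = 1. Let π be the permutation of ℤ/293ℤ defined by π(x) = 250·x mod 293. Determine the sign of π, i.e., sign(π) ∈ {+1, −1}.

+1

Start at x=258: 258 → 40 → 38 → 124 → 235 → 150 → 289 → … (one orbit).
Cycle type of π: 73×4 + 1; total 5 cycles.
293 − 5 = 288 transpositions; sign(π) = (−1)^288 = +1.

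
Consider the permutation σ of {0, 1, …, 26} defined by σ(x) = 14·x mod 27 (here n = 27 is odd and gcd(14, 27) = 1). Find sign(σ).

Trace 19: π^k(19) = [19, 23, 25, 26, 13, 20, 10] for k=0..6.
π_14 has 4 disjoint cycles with lengths [18, 6, 2, 1] on {0,…,26}.
sign(π) = (−1)^{n − #cycles} = (−1)^{27−4} = (−1)^23 = -1.

-1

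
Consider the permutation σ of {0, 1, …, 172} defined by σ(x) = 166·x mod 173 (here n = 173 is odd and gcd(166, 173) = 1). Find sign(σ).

-1

Trace 68: π^k(68) = [68, 43, 45, 31, 129, 135, 93] for k=0..6.
2 cycles of lengths [172, 1].
173 − 2 = 171 transpositions; sign(π) = (−1)^171 = -1.
(166|173)_J = -1 (Zolotarev's lemma cross-check).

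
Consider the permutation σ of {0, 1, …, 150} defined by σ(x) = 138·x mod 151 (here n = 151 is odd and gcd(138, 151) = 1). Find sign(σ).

Start at x=43: 43 → 45 → 19 → 55 → 40 → 84 → 116 → … (one orbit).
Cycle lengths of π_138 on ℤ/151ℤ: [75, 75, 1]; 3 cycles in total.
151 − 3 = 148 transpositions; sign(π) = (−1)^148 = +1.
Check: (138/151) = +1 by Zolotarev.

+1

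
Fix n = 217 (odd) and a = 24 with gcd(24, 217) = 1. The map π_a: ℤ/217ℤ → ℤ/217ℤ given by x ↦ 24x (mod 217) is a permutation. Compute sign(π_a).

+1

Trace 190: π^k(190) = [190, 3, 72, 209, 25, 166, 78] for k=0..6.
Cycle lengths of π_24 on ℤ/217ℤ: [30, 30, 30, 30, 30, 30, 30, 6, 1]; 9 cycles in total.
9 cycles on 217: each ℓ→(−1)^(ℓ−1), product (−1)^208 = +1.
The Jacobi symbol (24|217) = +1 (Zolotarev) agrees.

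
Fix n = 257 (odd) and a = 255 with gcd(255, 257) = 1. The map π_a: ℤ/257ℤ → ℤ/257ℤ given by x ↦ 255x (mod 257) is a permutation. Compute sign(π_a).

+1

Orbit of 32 under x↦255x: [32, 193, 128, 1, 255, 4, 249]… (length divides ord_257(255)).
Cycle type of π: 16×16 + 1; total 17 cycles.
257 − 17 = 240 transpositions; sign(π) = (−1)^240 = +1.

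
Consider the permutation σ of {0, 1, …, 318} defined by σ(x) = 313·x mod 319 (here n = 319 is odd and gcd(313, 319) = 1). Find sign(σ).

+1

Trace 169: π^k(169) = [169, 262, 23, 181, 190, 136, 141] for k=0..6.
Cycle lengths of π_313 on ℤ/319ℤ: [35, 35, 35, 35, 35, 35, 35, 35, 7, 7, 7, 7, 5, 5, 1]; 15 cycles in total.
n − c = 319 − 15 = 304; sign = (−1)^304 = +1.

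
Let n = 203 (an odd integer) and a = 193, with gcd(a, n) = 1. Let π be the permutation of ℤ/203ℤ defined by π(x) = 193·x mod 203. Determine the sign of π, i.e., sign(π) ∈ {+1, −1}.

-1

Orbit of 43 under x↦193x: [43, 179, 37, 36, 46, 149, 134]… (length divides ord_203(193)).
π_193 has 6 disjoint cycles with lengths [84, 84, 28, 3, 3, 1] on {0,…,202}.
n − c = 203 − 6 = 197; sign = (−1)^197 = -1.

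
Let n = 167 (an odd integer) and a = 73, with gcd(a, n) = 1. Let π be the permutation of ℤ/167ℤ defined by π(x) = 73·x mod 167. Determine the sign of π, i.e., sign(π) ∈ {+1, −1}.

-1

Trace 98: π^k(98) = [98, 140, 33, 71, 6, 104, 77] for k=0..6.
Cycle lengths of π_73 on ℤ/167ℤ: [166, 1]; 2 cycles in total.
167 − 2 = 165 transpositions; sign(π) = (−1)^165 = -1.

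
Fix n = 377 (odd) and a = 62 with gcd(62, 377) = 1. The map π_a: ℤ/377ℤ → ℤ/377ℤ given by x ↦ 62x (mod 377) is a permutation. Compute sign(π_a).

Orbit of 74 under x↦62x: [74, 64, 198, 212, 326, 231, 373]… (length divides ord_377(62)).
13 cycles of lengths [42, 42, 42, 42, 42, 42, 42, 42, 14, 14, 6, 6, 1].
13 cycles on 377: each ℓ→(−1)^(ℓ−1), product (−1)^364 = +1.

+1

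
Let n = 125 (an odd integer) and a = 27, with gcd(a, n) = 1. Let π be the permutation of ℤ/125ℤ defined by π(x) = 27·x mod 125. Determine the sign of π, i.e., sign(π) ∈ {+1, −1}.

Orbit of 38 under x↦27x: [38, 26, 77, 79, 8, 91, 82]… (length divides ord_125(27)).
Decompose π into cycles: lengths [100, 20, 4, 1] (4 cycles, including the fixed point 0).
Σ(ℓ_i−1) = 125−4 = 121; sign = (−1)^121 = -1.

-1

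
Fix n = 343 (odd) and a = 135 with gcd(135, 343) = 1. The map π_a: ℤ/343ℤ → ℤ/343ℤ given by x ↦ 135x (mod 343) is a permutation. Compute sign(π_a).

+1

Start at x=212: 212 → 151 → 148 → 86 → 291 → 183 → 9 → … (one orbit).
π_135 has 7 disjoint cycles with lengths [147, 147, 21, 21, 3, 3, 1] on {0,…,342}.
n − c = 343 − 7 = 336; sign = (−1)^336 = +1.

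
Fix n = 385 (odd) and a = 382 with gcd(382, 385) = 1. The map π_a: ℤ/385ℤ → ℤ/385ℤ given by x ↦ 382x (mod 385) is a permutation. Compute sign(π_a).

Start at x=57: 57 → 214 → 128 → 1 → 382 → 9 → 358 → … (one orbit).
Cycle lengths of π_382 on ℤ/385ℤ: [60, 60, 60, 60, 30, 30, 20, 20, 12, 12, 10, 4, 3, 3, 1]; 15 cycles in total.
n − c = 385 − 15 = 370; sign = (−1)^370 = +1.

+1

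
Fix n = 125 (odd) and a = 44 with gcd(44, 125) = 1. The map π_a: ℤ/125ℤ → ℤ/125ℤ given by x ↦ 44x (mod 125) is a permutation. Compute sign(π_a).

Trace 111: π^k(111) = [111, 9, 21, 49, 31, 114, 16] for k=0..6.
7 cycles of lengths [50, 50, 10, 10, 2, 2, 1].
n − c = 125 − 7 = 118; sign = (−1)^118 = +1.

+1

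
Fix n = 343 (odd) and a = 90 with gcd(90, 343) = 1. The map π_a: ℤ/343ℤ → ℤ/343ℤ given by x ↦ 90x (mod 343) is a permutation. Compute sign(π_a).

-1

Trace 13: π^k(13) = [13, 141, 342, 253, 132, 218, 69] for k=0..6.
π_90 has 10 disjoint cycles with lengths [98, 98, 98, 14, 14, 14, 2, 2, 2, 1] on {0,…,342}.
n − c = 343 − 10 = 333; sign = (−1)^333 = -1.
Via Zolotarev, sign(π_{90}) = (90|343) = -1.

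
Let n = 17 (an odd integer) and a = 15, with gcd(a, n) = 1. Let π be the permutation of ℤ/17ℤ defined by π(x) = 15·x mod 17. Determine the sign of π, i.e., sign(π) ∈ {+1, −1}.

+1

Orbit of 8 under x↦15x: [8, 1, 15, 4, 9, 16, 2]… (length divides ord_17(15)).
3 cycles of lengths [8, 8, 1].
n − c = 17 − 3 = 14; sign = (−1)^14 = +1.
The Jacobi symbol (15|17) = +1 (Zolotarev) agrees.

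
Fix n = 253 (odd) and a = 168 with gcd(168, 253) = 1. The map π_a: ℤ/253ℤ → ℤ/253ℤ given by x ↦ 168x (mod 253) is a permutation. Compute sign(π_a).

Start at x=137: 137 → 246 → 89 → 25 → 152 → 236 → 180 → … (one orbit).
Cycle lengths of π_168 on ℤ/253ℤ: [110, 110, 22, 5, 5, 1]; 6 cycles in total.
6 cycles on 253: each ℓ→(−1)^(ℓ−1), product (−1)^247 = -1.
The Jacobi symbol (168|253) = -1 (Zolotarev) agrees.

-1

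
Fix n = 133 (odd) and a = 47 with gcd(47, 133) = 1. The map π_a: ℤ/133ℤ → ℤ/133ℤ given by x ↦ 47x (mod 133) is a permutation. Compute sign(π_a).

Orbit of 17 under x↦47x: [17, 1, 47, 81, 83, 44, 73]… (length divides ord_133(47)).
Cycle lengths of π_47 on ℤ/133ℤ: [18, 18, 18, 18, 18, 18, 9, 9, 6, 1]; 10 cycles in total.
With 10 cycles on 133 points, sign = (−1)^{133−10} = -1.

-1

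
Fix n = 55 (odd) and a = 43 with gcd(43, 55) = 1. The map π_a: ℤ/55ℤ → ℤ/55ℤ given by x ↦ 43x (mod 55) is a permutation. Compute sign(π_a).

+1

Start at x=43: 43 → 34 → 32 → 1 → 43 (one orbit).
Cycle type of π: 4×11 + 2×5 + 1; total 17 cycles.
With 17 cycles on 55 points, sign = (−1)^{55−17} = +1.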